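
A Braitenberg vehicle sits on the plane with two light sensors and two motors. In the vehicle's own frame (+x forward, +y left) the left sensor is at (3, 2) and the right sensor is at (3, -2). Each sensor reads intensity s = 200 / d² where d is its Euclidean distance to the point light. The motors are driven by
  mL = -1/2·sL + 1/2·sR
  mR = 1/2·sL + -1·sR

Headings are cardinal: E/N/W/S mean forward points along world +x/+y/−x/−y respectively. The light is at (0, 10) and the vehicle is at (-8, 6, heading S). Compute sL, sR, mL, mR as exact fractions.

40/17 200/149 -1280/2533 -420/2533

left sensor world pos  = (-6, 3); dL² = 85
right sensor world pos = (-10, 3); dR² = 149
sL = 200/85 = 40/17
sR = 200/149 = 200/149
mL = -1/2·sL + 1/2·sR = -1280/2533
mR = 1/2·sL + -1·sR = -420/2533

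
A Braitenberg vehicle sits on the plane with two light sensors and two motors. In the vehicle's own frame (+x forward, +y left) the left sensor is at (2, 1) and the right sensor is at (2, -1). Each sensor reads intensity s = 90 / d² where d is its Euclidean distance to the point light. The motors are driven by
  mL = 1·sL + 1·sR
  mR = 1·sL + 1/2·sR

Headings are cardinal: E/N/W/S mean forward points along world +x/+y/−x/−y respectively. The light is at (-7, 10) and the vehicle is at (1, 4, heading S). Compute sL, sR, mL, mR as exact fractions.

left sensor world pos  = (2, 2); dL² = 145
right sensor world pos = (0, 2); dR² = 113
sL = 90/145 = 18/29
sR = 90/113 = 90/113
mL = 1·sL + 1·sR = 4644/3277
mR = 1·sL + 1/2·sR = 3339/3277

18/29 90/113 4644/3277 3339/3277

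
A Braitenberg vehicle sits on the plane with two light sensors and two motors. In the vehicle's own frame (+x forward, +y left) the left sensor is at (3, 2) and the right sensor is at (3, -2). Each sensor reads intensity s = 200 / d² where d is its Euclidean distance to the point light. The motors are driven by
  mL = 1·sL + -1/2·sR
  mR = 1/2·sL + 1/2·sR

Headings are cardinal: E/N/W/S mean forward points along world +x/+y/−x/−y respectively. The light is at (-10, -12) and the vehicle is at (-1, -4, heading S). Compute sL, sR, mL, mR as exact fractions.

100/73 100/37 50/2701 5500/2701

left sensor world pos  = (1, -7); dL² = 146
right sensor world pos = (-3, -7); dR² = 74
sL = 200/146 = 100/73
sR = 200/74 = 100/37
mL = 1·sL + -1/2·sR = 50/2701
mR = 1/2·sL + 1/2·sR = 5500/2701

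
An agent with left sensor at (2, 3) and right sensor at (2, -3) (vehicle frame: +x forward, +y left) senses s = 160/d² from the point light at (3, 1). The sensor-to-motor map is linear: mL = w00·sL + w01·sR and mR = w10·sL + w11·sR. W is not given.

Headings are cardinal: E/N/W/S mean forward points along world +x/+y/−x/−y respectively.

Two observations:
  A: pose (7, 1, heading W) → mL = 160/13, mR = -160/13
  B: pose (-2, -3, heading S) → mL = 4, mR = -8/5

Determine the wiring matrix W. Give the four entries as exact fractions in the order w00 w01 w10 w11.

obs A: pose=(7,1,W) → sL=160/13, sR=160/13, mL=160/13, mR=-160/13
obs B: pose=(-2,-3,S) → sL=4, sR=8/5, mL=4, mR=-8/5
sensor matrix S = [[160/13, 160/13], [4, 8/5]]; det S = -384/13
solve [mL_A; mL_B] = S·[w00; w01] and [mR_A; mR_B] = S·[w10; w11]:
  w00 = 1, w01 = 0, w10 = 0, w11 = -1

1 0 0 -1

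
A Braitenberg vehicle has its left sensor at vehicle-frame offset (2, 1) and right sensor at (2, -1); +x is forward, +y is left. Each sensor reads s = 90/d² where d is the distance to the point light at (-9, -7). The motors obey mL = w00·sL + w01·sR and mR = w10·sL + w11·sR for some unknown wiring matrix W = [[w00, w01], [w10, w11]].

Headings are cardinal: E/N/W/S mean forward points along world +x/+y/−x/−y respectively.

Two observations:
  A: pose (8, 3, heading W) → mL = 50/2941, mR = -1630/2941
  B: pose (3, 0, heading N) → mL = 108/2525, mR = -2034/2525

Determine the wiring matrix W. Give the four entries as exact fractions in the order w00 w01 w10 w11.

obs A: pose=(8,3,W) → sL=5/17, sR=45/173, mL=50/2941, mR=-1630/2941
obs B: pose=(3,0,N) → sL=45/101, sR=9/25, mL=108/2525, mR=-2034/2525
sensor matrix S = [[5/17, 45/173], [45/101, 9/25]]; det S = -14868/1485205
solve [mL_A; mL_B] = S·[w00; w01] and [mR_A; mR_B] = S·[w10; w11]:
  w00 = 1/2, w01 = -1/2, w10 = -1, w11 = -1

1/2 -1/2 -1 -1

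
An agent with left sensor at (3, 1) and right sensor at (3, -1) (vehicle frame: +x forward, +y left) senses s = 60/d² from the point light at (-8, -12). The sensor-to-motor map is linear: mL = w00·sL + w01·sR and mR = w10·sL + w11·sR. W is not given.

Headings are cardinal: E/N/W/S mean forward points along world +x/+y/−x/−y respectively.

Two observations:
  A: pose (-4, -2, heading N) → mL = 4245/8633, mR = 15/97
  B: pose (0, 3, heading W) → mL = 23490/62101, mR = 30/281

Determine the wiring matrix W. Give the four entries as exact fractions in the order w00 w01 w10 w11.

obs A: pose=(-4,-2,N) → sL=30/89, sR=30/97, mL=4245/8633, mR=15/97
obs B: pose=(0,3,W) → sL=60/221, sR=60/281, mL=23490/62101, mR=30/281
sensor matrix S = [[30/89, 30/97], [60/221, 60/281]]; det S = -6429600/536117933
solve [mL_A; mL_B] = S·[w00; w01] and [mR_A; mR_B] = S·[w10; w11]:
  w00 = 1, w01 = 1/2, w10 = 0, w11 = 1/2

1 1/2 0 1/2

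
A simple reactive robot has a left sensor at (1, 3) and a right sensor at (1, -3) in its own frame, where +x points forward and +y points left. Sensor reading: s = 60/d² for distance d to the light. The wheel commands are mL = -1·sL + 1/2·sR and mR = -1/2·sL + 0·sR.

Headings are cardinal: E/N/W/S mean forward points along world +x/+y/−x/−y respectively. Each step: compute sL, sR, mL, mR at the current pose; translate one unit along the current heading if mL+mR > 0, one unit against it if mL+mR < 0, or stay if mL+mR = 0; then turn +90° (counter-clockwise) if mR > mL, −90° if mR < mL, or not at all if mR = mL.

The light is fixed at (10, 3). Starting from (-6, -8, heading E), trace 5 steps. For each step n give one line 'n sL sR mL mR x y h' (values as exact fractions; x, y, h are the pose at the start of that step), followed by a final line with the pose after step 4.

0 60/289 60/421 -16590/121669 -30/289 -6 -8 E
1 3/25 15/74 -69/3700 -3/50 -7 -8 N
2 60/337 60/481 -18750/162097 -30/337 -7 -9 E
3 30/281 30/173 -975/48613 -15/281 -8 -9 N
4 60/389 12/109 -4206/42401 -30/389 -8 -10 E
final -9 -10 N

n=0: pose=(-6,-8,E); sL=60/289, sR=60/421; mL=-16590/121669, mR=-30/289; mL+mR=-29220/121669 → advance -1; mR−mL=3960/121669 → turn +1·90°
n=1: pose=(-7,-8,N); sL=3/25, sR=15/74; mL=-69/3700, mR=-3/50; mL+mR=-291/3700 → advance -1; mR−mL=-153/3700 → turn -1·90°
n=2: pose=(-7,-9,E); sL=60/337, sR=60/481; mL=-18750/162097, mR=-30/337; mL+mR=-33180/162097 → advance -1; mR−mL=4320/162097 → turn +1·90°
n=3: pose=(-8,-9,N); sL=30/281, sR=30/173; mL=-975/48613, mR=-15/281; mL+mR=-3570/48613 → advance -1; mR−mL=-1620/48613 → turn -1·90°
n=4: pose=(-8,-10,E); sL=60/389, sR=12/109; mL=-4206/42401, mR=-30/389; mL+mR=-7476/42401 → advance -1; mR−mL=936/42401 → turn +1·90°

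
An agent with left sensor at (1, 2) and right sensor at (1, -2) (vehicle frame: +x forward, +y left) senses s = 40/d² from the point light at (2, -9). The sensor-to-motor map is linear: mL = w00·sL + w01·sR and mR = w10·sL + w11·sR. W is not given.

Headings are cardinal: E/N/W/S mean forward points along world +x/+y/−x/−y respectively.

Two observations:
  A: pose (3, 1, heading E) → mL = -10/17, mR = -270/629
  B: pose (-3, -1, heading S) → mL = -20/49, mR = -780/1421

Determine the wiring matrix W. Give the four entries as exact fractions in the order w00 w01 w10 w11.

0 -1 -1/2 -1/2

obs A: pose=(3,1,E) → sL=10/37, sR=10/17, mL=-10/17, mR=-270/629
obs B: pose=(-3,-1,S) → sL=20/29, sR=20/49, mL=-20/49, mR=-780/1421
sensor matrix S = [[10/37, 10/17], [20/29, 20/49]]; det S = -264000/893809
solve [mL_A; mL_B] = S·[w00; w01] and [mR_A; mR_B] = S·[w10; w11]:
  w00 = 0, w01 = -1, w10 = -1/2, w11 = -1/2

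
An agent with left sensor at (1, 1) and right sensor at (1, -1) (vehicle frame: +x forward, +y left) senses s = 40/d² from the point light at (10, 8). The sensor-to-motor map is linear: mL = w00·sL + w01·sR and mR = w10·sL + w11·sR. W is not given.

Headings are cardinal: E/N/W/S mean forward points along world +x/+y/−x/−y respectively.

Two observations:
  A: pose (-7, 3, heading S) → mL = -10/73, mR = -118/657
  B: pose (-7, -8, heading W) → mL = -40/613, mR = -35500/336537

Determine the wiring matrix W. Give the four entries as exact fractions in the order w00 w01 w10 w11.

-1 0 -1/2 -1

obs A: pose=(-7,3,S) → sL=10/73, sR=1/9, mL=-10/73, mR=-118/657
obs B: pose=(-7,-8,W) → sL=40/613, sR=40/549, mL=-40/613, mR=-35500/336537
sensor matrix S = [[10/73, 1/9], [40/613, 40/549]]; det S = 22360/8189067
solve [mL_A; mL_B] = S·[w00; w01] and [mR_A; mR_B] = S·[w10; w11]:
  w00 = -1, w01 = 0, w10 = -1/2, w11 = -1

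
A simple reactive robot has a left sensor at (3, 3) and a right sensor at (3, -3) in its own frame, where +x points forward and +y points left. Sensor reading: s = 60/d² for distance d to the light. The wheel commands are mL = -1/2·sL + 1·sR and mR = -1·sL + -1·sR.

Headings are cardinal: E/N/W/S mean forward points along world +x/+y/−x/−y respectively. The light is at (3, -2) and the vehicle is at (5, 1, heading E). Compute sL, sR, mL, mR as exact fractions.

left sensor world pos  = (8, 4); dL² = 61
right sensor world pos = (8, -2); dR² = 25
sL = 60/61 = 60/61
sR = 60/25 = 12/5
mL = -1/2·sL + 1·sR = 582/305
mR = -1·sL + -1·sR = -1032/305

60/61 12/5 582/305 -1032/305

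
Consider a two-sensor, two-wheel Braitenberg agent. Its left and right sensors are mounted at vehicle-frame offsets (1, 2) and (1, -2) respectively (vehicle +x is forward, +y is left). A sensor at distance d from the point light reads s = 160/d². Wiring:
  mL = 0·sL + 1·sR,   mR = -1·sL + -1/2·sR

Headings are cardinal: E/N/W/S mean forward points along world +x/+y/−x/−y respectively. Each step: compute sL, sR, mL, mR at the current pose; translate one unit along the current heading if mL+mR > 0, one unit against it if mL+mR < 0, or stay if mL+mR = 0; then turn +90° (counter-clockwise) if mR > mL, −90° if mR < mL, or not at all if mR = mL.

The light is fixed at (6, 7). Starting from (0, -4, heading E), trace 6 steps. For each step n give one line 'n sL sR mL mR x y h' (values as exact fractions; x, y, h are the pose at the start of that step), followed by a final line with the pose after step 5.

0 80/53 80/97 80/97 -9880/5141 0 -4 E
1 160/169 32/45 32/45 -9904/7605 -1 -4 S
2 10/13 5/4 5/4 -145/104 -1 -3 W
3 32/29 160/97 160/97 -5424/2813 0 -3 N
4 80/53 80/97 80/97 -9880/5141 0 -4 E
5 160/169 32/45 32/45 -9904/7605 -1 -4 S
final -1 -3 W

n=0: pose=(0,-4,E); sL=80/53, sR=80/97; mL=80/97, mR=-9880/5141; mL+mR=-5640/5141 → advance -1; mR−mL=-14120/5141 → turn -1·90°
n=1: pose=(-1,-4,S); sL=160/169, sR=32/45; mL=32/45, mR=-9904/7605; mL+mR=-4496/7605 → advance -1; mR−mL=-5104/2535 → turn -1·90°
n=2: pose=(-1,-3,W); sL=10/13, sR=5/4; mL=5/4, mR=-145/104; mL+mR=-15/104 → advance -1; mR−mL=-275/104 → turn -1·90°
n=3: pose=(0,-3,N); sL=32/29, sR=160/97; mL=160/97, mR=-5424/2813; mL+mR=-784/2813 → advance -1; mR−mL=-10064/2813 → turn -1·90°
n=4: pose=(0,-4,E); sL=80/53, sR=80/97; mL=80/97, mR=-9880/5141; mL+mR=-5640/5141 → advance -1; mR−mL=-14120/5141 → turn -1·90°
n=5: pose=(-1,-4,S); sL=160/169, sR=32/45; mL=32/45, mR=-9904/7605; mL+mR=-4496/7605 → advance -1; mR−mL=-5104/2535 → turn -1·90°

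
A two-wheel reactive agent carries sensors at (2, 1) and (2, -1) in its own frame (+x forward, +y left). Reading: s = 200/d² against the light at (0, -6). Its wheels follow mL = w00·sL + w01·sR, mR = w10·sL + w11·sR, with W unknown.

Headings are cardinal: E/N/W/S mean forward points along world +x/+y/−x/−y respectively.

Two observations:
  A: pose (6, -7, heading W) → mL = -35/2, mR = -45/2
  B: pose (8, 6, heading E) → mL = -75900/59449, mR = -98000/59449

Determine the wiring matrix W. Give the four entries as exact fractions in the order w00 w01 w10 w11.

obs A: pose=(6,-7,W) → sL=10, sR=25/2, mL=-35/2, mR=-45/2
obs B: pose=(8,6,E) → sL=200/269, sR=200/221, mL=-75900/59449, mR=-98000/59449
sensor matrix S = [[10, 25/2], [200/269, 200/221]]; det S = -14500/59449
solve [mL_A; mL_B] = S·[w00; w01] and [mR_A; mR_B] = S·[w10; w11]:
  w00 = -1/2, w01 = -1, w10 = -1, w11 = -1

-1/2 -1 -1 -1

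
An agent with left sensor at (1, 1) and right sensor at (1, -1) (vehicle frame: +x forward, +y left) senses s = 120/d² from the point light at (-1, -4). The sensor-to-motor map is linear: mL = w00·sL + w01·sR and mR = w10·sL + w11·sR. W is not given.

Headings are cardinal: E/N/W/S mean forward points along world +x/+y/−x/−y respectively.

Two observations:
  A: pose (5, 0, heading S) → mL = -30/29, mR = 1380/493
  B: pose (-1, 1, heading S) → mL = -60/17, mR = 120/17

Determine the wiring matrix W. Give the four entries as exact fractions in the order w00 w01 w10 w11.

-1/2 0 1/2 1/2

obs A: pose=(5,0,S) → sL=60/29, sR=60/17, mL=-30/29, mR=1380/493
obs B: pose=(-1,1,S) → sL=120/17, sR=120/17, mL=-60/17, mR=120/17
sensor matrix S = [[60/29, 60/17], [120/17, 120/17]]; det S = -86400/8381
solve [mL_A; mL_B] = S·[w00; w01] and [mR_A; mR_B] = S·[w10; w11]:
  w00 = -1/2, w01 = 0, w10 = 1/2, w11 = 1/2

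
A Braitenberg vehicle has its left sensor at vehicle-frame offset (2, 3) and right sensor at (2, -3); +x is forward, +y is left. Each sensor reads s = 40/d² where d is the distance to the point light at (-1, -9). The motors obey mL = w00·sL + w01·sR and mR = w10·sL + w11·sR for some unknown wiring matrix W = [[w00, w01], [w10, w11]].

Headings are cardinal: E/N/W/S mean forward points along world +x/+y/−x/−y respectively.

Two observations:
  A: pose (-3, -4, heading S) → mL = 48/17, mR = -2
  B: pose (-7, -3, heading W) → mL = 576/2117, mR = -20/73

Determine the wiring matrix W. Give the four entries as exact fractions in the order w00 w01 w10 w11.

1 -1 -1/2 0

obs A: pose=(-3,-4,S) → sL=4, sR=20/17, mL=48/17, mR=-2
obs B: pose=(-7,-3,W) → sL=40/73, sR=8/29, mL=576/2117, mR=-20/73
sensor matrix S = [[4, 20/17], [40/73, 8/29]]; det S = 16512/35989
solve [mL_A; mL_B] = S·[w00; w01] and [mR_A; mR_B] = S·[w10; w11]:
  w00 = 1, w01 = -1, w10 = -1/2, w11 = 0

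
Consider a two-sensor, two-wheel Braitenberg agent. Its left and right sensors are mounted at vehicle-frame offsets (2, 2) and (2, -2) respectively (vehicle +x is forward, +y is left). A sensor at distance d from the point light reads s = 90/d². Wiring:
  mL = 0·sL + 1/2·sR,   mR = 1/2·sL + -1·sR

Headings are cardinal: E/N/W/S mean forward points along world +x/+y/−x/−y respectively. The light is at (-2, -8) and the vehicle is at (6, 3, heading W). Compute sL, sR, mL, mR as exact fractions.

10/13 18/41 9/41 -29/533

left sensor world pos  = (4, 1); dL² = 117
right sensor world pos = (4, 5); dR² = 205
sL = 90/117 = 10/13
sR = 90/205 = 18/41
mL = 0·sL + 1/2·sR = 9/41
mR = 1/2·sL + -1·sR = -29/533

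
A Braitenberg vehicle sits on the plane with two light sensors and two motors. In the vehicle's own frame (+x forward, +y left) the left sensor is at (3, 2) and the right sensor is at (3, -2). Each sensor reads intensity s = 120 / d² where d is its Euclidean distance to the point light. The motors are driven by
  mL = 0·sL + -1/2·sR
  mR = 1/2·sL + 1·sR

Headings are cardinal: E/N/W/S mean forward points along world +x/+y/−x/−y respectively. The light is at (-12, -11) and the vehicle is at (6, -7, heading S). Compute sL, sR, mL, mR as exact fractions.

120/401 120/257 -60/257 63540/103057

left sensor world pos  = (8, -10); dL² = 401
right sensor world pos = (4, -10); dR² = 257
sL = 120/401 = 120/401
sR = 120/257 = 120/257
mL = 0·sL + -1/2·sR = -60/257
mR = 1/2·sL + 1·sR = 63540/103057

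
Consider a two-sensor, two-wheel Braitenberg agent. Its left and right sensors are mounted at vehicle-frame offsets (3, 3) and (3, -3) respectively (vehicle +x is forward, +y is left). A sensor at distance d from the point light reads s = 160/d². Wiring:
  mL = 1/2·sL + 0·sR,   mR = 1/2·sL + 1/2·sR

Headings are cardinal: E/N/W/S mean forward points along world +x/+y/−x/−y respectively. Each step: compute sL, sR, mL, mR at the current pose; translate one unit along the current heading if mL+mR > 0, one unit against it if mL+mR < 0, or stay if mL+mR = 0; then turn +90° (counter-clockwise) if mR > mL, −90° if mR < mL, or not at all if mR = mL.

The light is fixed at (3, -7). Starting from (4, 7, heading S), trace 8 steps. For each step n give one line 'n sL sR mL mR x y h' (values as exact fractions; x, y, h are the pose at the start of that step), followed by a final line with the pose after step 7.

0 160/137 32/25 80/137 4192/3425 4 7 S
1 10/17 40/29 5/17 485/493 4 6 E
2 160/257 160/281 80/257 43040/72217 5 6 N
3 80/61 16/29 40/61 1648/1769 5 7 W
4 160/137 32/25 80/137 4192/3425 4 7 S
5 10/17 40/29 5/17 485/493 4 6 E
6 160/257 160/281 80/257 43040/72217 5 6 N
7 80/61 16/29 40/61 1648/1769 5 7 W
final 4 7 S

n=0: pose=(4,7,S); sL=160/137, sR=32/25; mL=80/137, mR=4192/3425; mL+mR=6192/3425 → advance +1; mR−mL=16/25 → turn +1·90°
n=1: pose=(4,6,E); sL=10/17, sR=40/29; mL=5/17, mR=485/493; mL+mR=630/493 → advance +1; mR−mL=20/29 → turn +1·90°
n=2: pose=(5,6,N); sL=160/257, sR=160/281; mL=80/257, mR=43040/72217; mL+mR=65520/72217 → advance +1; mR−mL=80/281 → turn +1·90°
n=3: pose=(5,7,W); sL=80/61, sR=16/29; mL=40/61, mR=1648/1769; mL+mR=2808/1769 → advance +1; mR−mL=8/29 → turn +1·90°
n=4: pose=(4,7,S); sL=160/137, sR=32/25; mL=80/137, mR=4192/3425; mL+mR=6192/3425 → advance +1; mR−mL=16/25 → turn +1·90°
n=5: pose=(4,6,E); sL=10/17, sR=40/29; mL=5/17, mR=485/493; mL+mR=630/493 → advance +1; mR−mL=20/29 → turn +1·90°
n=6: pose=(5,6,N); sL=160/257, sR=160/281; mL=80/257, mR=43040/72217; mL+mR=65520/72217 → advance +1; mR−mL=80/281 → turn +1·90°
n=7: pose=(5,7,W); sL=80/61, sR=16/29; mL=40/61, mR=1648/1769; mL+mR=2808/1769 → advance +1; mR−mL=8/29 → turn +1·90°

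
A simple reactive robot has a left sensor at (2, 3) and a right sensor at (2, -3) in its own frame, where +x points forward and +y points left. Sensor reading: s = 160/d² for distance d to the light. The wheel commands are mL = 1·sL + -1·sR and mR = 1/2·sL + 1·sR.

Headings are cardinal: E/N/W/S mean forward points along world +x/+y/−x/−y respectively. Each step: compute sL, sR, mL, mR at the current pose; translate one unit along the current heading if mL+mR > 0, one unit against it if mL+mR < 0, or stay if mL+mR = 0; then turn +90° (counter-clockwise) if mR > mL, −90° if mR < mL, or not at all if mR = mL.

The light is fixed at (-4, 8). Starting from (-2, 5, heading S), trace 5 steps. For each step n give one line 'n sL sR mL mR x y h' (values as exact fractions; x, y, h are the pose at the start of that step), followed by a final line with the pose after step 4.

n=0: pose=(-2,5,S); sL=16/5, sR=80/13; mL=-192/65, mR=504/65; mL+mR=24/5 → advance +1; mR−mL=696/65 → turn +1·90°
n=1: pose=(-2,4,E); sL=160/17, sR=32/13; mL=1536/221, mR=1584/221; mL+mR=240/17 → advance +1; mR−mL=48/221 → turn +1·90°
n=2: pose=(-1,4,N); sL=40, sR=4; mL=36, mR=24; mL+mR=60 → advance +1; mR−mL=-12 → turn -1·90°
n=3: pose=(-1,5,E); sL=32/5, sR=160/61; mL=1152/305, mR=1776/305; mL+mR=48/5 → advance +1; mR−mL=624/305 → turn +1·90°
n=4: pose=(0,5,N); sL=80, sR=16/5; mL=384/5, mR=216/5; mL+mR=120 → advance +1; mR−mL=-168/5 → turn -1·90°

0 16/5 80/13 -192/65 504/65 -2 5 S
1 160/17 32/13 1536/221 1584/221 -2 4 E
2 40 4 36 24 -1 4 N
3 32/5 160/61 1152/305 1776/305 -1 5 E
4 80 16/5 384/5 216/5 0 5 N
final 0 6 E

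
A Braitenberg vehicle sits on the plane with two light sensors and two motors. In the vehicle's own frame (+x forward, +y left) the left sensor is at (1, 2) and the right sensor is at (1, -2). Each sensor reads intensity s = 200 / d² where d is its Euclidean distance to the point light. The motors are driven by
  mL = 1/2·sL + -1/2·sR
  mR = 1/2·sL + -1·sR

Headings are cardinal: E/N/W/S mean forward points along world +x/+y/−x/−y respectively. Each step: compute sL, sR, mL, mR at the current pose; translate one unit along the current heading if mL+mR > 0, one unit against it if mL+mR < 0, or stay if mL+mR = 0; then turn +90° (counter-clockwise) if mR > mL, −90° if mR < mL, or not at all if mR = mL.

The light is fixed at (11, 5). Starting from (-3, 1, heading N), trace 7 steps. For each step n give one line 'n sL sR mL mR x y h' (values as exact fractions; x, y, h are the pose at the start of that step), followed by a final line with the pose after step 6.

0 40/53 200/153 -2240/8109 -7540/8109 -3 1 N
1 100/89 100/109 1000/9701 -3450/9701 -3 0 E
2 40/41 8/13 96/533 -68/533 -4 0 S
3 5/8 25/34 -15/272 -115/272 -4 -1 W
4 200/281 200/169 -11200/47489 -39300/47489 -3 -1 N
5 100/97 4/5 56/485 -138/485 -3 -2 E
6 200/233 200/353 12000/82249 -11300/82249 -4 -2 S
final -4 -3 W

n=0: pose=(-3,1,N); sL=40/53, sR=200/153; mL=-2240/8109, mR=-7540/8109; mL+mR=-3260/2703 → advance -1; mR−mL=-100/153 → turn -1·90°
n=1: pose=(-3,0,E); sL=100/89, sR=100/109; mL=1000/9701, mR=-3450/9701; mL+mR=-2450/9701 → advance -1; mR−mL=-50/109 → turn -1·90°
n=2: pose=(-4,0,S); sL=40/41, sR=8/13; mL=96/533, mR=-68/533; mL+mR=28/533 → advance +1; mR−mL=-4/13 → turn -1·90°
n=3: pose=(-4,-1,W); sL=5/8, sR=25/34; mL=-15/272, mR=-115/272; mL+mR=-65/136 → advance -1; mR−mL=-25/68 → turn -1·90°
n=4: pose=(-3,-1,N); sL=200/281, sR=200/169; mL=-11200/47489, mR=-39300/47489; mL+mR=-50500/47489 → advance -1; mR−mL=-100/169 → turn -1·90°
n=5: pose=(-3,-2,E); sL=100/97, sR=4/5; mL=56/485, mR=-138/485; mL+mR=-82/485 → advance -1; mR−mL=-2/5 → turn -1·90°
n=6: pose=(-4,-2,S); sL=200/233, sR=200/353; mL=12000/82249, mR=-11300/82249; mL+mR=700/82249 → advance +1; mR−mL=-100/353 → turn -1·90°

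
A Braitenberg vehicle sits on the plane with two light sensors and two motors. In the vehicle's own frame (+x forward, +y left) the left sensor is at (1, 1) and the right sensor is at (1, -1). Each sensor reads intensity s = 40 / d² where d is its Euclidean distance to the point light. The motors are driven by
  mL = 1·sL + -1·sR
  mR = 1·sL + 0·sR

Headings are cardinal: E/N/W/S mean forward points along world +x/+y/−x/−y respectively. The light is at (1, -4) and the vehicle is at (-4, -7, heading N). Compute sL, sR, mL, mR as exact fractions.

1 2 -1 1

left sensor world pos  = (-5, -6); dL² = 40
right sensor world pos = (-3, -6); dR² = 20
sL = 40/40 = 1
sR = 40/20 = 2
mL = 1·sL + -1·sR = -1
mR = 1·sL + 0·sR = 1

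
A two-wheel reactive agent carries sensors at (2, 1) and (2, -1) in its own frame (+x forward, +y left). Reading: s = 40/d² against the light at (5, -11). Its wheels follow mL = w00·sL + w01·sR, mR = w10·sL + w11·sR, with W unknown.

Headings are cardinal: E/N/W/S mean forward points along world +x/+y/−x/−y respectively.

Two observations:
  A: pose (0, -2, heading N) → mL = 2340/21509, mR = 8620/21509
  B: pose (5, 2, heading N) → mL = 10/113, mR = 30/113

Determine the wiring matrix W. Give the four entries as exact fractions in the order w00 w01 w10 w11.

1 -1/2 1 1/2

obs A: pose=(0,-2,N) → sL=40/157, sR=40/137, mL=2340/21509, mR=8620/21509
obs B: pose=(5,2,N) → sL=20/113, sR=20/113, mL=10/113, mR=30/113
sensor matrix S = [[40/157, 40/137], [20/113, 20/113]]; det S = -16000/2430517
solve [mL_A; mL_B] = S·[w00; w01] and [mR_A; mR_B] = S·[w10; w11]:
  w00 = 1, w01 = -1/2, w10 = 1, w11 = 1/2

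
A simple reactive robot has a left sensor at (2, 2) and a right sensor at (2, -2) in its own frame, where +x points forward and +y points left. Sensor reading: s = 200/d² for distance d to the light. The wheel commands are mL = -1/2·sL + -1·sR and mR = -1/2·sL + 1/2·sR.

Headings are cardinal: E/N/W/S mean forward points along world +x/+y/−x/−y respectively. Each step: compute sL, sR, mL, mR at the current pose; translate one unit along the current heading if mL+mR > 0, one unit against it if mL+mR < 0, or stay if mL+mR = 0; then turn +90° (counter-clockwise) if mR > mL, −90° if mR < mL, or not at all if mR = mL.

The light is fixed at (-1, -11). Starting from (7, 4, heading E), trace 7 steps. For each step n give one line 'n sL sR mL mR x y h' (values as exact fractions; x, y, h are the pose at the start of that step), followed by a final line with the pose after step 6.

n=0: pose=(7,4,E); sL=200/389, sR=200/269; mL=-104700/104641, mR=12000/104641; mL+mR=-92700/104641 → advance -1; mR−mL=300/269 → turn +1·90°
n=1: pose=(6,4,N); sL=100/157, sR=20/37; mL=-4990/5809, mR=-280/5809; mL+mR=-5270/5809 → advance -1; mR−mL=30/37 → turn +1·90°
n=2: pose=(6,3,W); sL=200/169, sR=200/281; mL=-61900/47489, mR=-11200/47489; mL+mR=-73100/47489 → advance -1; mR−mL=300/281 → turn +1·90°
n=3: pose=(7,3,S); sL=50/61, sR=10/9; mL=-835/549, mR=80/549; mL+mR=-755/549 → advance -1; mR−mL=5/3 → turn +1·90°
n=4: pose=(7,4,E); sL=200/389, sR=200/269; mL=-104700/104641, mR=12000/104641; mL+mR=-92700/104641 → advance -1; mR−mL=300/269 → turn +1·90°
n=5: pose=(6,4,N); sL=100/157, sR=20/37; mL=-4990/5809, mR=-280/5809; mL+mR=-5270/5809 → advance -1; mR−mL=30/37 → turn +1·90°
n=6: pose=(6,3,W); sL=200/169, sR=200/281; mL=-61900/47489, mR=-11200/47489; mL+mR=-73100/47489 → advance -1; mR−mL=300/281 → turn +1·90°

0 200/389 200/269 -104700/104641 12000/104641 7 4 E
1 100/157 20/37 -4990/5809 -280/5809 6 4 N
2 200/169 200/281 -61900/47489 -11200/47489 6 3 W
3 50/61 10/9 -835/549 80/549 7 3 S
4 200/389 200/269 -104700/104641 12000/104641 7 4 E
5 100/157 20/37 -4990/5809 -280/5809 6 4 N
6 200/169 200/281 -61900/47489 -11200/47489 6 3 W
final 7 3 S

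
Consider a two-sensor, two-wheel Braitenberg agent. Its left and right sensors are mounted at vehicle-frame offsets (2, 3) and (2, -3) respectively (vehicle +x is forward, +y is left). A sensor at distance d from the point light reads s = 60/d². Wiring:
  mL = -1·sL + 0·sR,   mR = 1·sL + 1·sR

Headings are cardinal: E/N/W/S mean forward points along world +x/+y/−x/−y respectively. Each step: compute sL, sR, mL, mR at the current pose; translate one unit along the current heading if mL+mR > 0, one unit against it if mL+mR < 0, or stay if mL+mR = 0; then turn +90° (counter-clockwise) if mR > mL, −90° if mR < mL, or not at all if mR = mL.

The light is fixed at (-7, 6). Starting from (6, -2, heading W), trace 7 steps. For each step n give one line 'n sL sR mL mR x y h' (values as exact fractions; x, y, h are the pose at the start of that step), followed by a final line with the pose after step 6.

n=0: pose=(6,-2,W); sL=30/121, sR=30/73; mL=-30/121, mR=5820/8833; mL+mR=30/73 → advance +1; mR−mL=8010/8833 → turn +1·90°
n=1: pose=(5,-2,S); sL=12/65, sR=60/181; mL=-12/65, mR=6072/11765; mL+mR=60/181 → advance +1; mR−mL=8244/11765 → turn +1·90°
n=2: pose=(5,-3,E); sL=15/58, sR=3/17; mL=-15/58, mR=429/986; mL+mR=3/17 → advance +1; mR−mL=342/493 → turn +1·90°
n=3: pose=(6,-3,N); sL=60/149, sR=12/61; mL=-60/149, mR=5448/9089; mL+mR=12/61 → advance +1; mR−mL=9108/9089 → turn +1·90°
n=4: pose=(6,-2,W); sL=30/121, sR=30/73; mL=-30/121, mR=5820/8833; mL+mR=30/73 → advance +1; mR−mL=8010/8833 → turn +1·90°
n=5: pose=(5,-2,S); sL=12/65, sR=60/181; mL=-12/65, mR=6072/11765; mL+mR=60/181 → advance +1; mR−mL=8244/11765 → turn +1·90°
n=6: pose=(5,-3,E); sL=15/58, sR=3/17; mL=-15/58, mR=429/986; mL+mR=3/17 → advance +1; mR−mL=342/493 → turn +1·90°

0 30/121 30/73 -30/121 5820/8833 6 -2 W
1 12/65 60/181 -12/65 6072/11765 5 -2 S
2 15/58 3/17 -15/58 429/986 5 -3 E
3 60/149 12/61 -60/149 5448/9089 6 -3 N
4 30/121 30/73 -30/121 5820/8833 6 -2 W
5 12/65 60/181 -12/65 6072/11765 5 -2 S
6 15/58 3/17 -15/58 429/986 5 -3 E
final 6 -3 N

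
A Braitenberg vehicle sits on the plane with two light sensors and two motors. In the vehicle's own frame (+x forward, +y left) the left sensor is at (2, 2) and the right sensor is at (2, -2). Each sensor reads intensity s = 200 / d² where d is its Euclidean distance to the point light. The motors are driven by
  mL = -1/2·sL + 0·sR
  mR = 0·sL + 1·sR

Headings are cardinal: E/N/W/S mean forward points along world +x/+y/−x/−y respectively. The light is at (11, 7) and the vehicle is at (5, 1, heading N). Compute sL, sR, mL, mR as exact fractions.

left sensor world pos  = (3, 3); dL² = 80
right sensor world pos = (7, 3); dR² = 32
sL = 200/80 = 5/2
sR = 200/32 = 25/4
mL = -1/2·sL + 0·sR = -5/4
mR = 0·sL + 1·sR = 25/4

5/2 25/4 -5/4 25/4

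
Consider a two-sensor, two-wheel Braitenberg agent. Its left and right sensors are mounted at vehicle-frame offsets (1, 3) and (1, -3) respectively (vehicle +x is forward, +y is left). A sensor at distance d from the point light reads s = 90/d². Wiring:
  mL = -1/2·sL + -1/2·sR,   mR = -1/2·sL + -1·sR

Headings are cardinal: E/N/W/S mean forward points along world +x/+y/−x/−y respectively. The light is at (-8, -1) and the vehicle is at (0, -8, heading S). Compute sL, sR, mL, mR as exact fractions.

left sensor world pos  = (3, -9); dL² = 185
right sensor world pos = (-3, -9); dR² = 89
sL = 90/185 = 18/37
sR = 90/89 = 90/89
mL = -1/2·sL + -1/2·sR = -2466/3293
mR = -1/2·sL + -1·sR = -4131/3293

18/37 90/89 -2466/3293 -4131/3293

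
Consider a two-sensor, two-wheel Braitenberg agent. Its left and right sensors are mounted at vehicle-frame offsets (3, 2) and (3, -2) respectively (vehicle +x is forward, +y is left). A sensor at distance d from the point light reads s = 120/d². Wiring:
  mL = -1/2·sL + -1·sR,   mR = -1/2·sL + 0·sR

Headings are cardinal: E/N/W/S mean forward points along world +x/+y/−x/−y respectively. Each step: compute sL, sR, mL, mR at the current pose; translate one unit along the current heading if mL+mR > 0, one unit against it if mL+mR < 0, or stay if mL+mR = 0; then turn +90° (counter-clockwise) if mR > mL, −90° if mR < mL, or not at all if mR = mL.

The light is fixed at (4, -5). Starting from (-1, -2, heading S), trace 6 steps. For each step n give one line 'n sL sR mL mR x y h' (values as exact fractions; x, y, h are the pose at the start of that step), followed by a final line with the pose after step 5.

n=0: pose=(-1,-2,S); sL=40/3, sR=120/49; mL=-1340/147, mR=-20/3; mL+mR=-2320/147 → advance -1; mR−mL=120/49 → turn +1·90°
n=1: pose=(-1,-1,E); sL=3, sR=15; mL=-33/2, mR=-3/2; mL+mR=-18 → advance -1; mR−mL=15 → turn +1·90°
n=2: pose=(-2,-1,N); sL=120/113, sR=24/13; mL=-3492/1469, mR=-60/113; mL+mR=-4272/1469 → advance -1; mR−mL=24/13 → turn +1·90°
n=3: pose=(-2,-2,W); sL=60/41, sR=60/53; mL=-4050/2173, mR=-30/41; mL+mR=-5640/2173 → advance -1; mR−mL=60/53 → turn +1·90°
n=4: pose=(-1,-2,S); sL=40/3, sR=120/49; mL=-1340/147, mR=-20/3; mL+mR=-2320/147 → advance -1; mR−mL=120/49 → turn +1·90°
n=5: pose=(-1,-1,E); sL=3, sR=15; mL=-33/2, mR=-3/2; mL+mR=-18 → advance -1; mR−mL=15 → turn +1·90°

0 40/3 120/49 -1340/147 -20/3 -1 -2 S
1 3 15 -33/2 -3/2 -1 -1 E
2 120/113 24/13 -3492/1469 -60/113 -2 -1 N
3 60/41 60/53 -4050/2173 -30/41 -2 -2 W
4 40/3 120/49 -1340/147 -20/3 -1 -2 S
5 3 15 -33/2 -3/2 -1 -1 E
final -2 -1 N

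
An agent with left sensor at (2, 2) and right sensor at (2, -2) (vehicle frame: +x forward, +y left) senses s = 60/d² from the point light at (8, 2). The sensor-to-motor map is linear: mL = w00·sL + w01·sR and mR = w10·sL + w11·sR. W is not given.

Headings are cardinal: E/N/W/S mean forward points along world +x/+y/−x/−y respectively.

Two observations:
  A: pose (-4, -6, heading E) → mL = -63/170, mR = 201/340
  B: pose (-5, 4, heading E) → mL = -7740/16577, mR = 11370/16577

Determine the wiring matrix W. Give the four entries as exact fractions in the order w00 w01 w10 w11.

-1/2 -1/2 1 1/2

obs A: pose=(-4,-6,E) → sL=15/34, sR=3/10, mL=-63/170, mR=201/340
obs B: pose=(-5,4,E) → sL=60/137, sR=60/121, mL=-7740/16577, mR=11370/16577
sensor matrix S = [[15/34, 3/10], [60/137, 60/121]]; det S = 24624/281809
solve [mL_A; mL_B] = S·[w00; w01] and [mR_A; mR_B] = S·[w10; w11]:
  w00 = -1/2, w01 = -1/2, w10 = 1, w11 = 1/2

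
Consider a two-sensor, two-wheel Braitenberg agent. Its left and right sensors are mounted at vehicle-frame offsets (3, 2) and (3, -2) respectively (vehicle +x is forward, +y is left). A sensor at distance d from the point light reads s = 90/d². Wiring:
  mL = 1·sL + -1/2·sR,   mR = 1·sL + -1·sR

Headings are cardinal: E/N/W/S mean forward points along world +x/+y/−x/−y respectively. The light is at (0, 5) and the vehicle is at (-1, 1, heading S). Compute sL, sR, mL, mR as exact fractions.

left sensor world pos  = (1, -2); dL² = 50
right sensor world pos = (-3, -2); dR² = 58
sL = 90/50 = 9/5
sR = 90/58 = 45/29
mL = 1·sL + -1/2·sR = 297/290
mR = 1·sL + -1·sR = 36/145

9/5 45/29 297/290 36/145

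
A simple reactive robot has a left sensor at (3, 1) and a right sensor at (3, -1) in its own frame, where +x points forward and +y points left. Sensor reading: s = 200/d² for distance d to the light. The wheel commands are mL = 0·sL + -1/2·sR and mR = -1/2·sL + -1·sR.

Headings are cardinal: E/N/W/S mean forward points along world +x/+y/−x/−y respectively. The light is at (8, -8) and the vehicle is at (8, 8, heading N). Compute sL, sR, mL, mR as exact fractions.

left sensor world pos  = (7, 11); dL² = 362
right sensor world pos = (9, 11); dR² = 362
sL = 200/362 = 100/181
sR = 200/362 = 100/181
mL = 0·sL + -1/2·sR = -50/181
mR = -1/2·sL + -1·sR = -150/181

100/181 100/181 -50/181 -150/181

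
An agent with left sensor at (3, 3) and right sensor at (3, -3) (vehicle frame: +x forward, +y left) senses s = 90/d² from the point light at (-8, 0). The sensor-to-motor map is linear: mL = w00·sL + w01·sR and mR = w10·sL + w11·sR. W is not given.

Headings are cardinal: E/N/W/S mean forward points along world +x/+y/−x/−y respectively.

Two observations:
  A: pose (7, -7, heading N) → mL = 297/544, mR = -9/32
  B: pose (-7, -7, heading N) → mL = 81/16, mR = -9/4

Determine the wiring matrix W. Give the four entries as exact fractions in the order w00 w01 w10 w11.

1/2 1 -1/2 0

obs A: pose=(7,-7,N) → sL=9/16, sR=9/34, mL=297/544, mR=-9/32
obs B: pose=(-7,-7,N) → sL=9/2, sR=45/16, mL=81/16, mR=-9/4
sensor matrix S = [[9/16, 9/34], [9/2, 45/16]]; det S = 1701/4352
solve [mL_A; mL_B] = S·[w00; w01] and [mR_A; mR_B] = S·[w10; w11]:
  w00 = 1/2, w01 = 1, w10 = -1/2, w11 = 0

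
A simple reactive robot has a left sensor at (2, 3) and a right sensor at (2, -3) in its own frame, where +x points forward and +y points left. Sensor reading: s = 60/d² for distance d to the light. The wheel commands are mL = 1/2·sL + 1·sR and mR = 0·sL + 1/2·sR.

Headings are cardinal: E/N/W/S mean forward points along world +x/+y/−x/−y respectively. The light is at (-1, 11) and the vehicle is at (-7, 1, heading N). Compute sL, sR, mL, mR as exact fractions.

left sensor world pos  = (-10, 3); dL² = 145
right sensor world pos = (-4, 3); dR² = 73
sL = 60/145 = 12/29
sR = 60/73 = 60/73
mL = 1/2·sL + 1·sR = 2178/2117
mR = 0·sL + 1/2·sR = 30/73

12/29 60/73 2178/2117 30/73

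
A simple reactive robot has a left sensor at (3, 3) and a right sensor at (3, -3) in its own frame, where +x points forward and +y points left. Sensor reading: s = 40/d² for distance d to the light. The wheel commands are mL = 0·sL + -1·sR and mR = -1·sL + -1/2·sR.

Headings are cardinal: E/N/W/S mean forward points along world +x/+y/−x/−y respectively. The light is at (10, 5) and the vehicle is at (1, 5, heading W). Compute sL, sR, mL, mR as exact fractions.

40/153 40/153 -40/153 -20/51

left sensor world pos  = (-2, 2); dL² = 153
right sensor world pos = (-2, 8); dR² = 153
sL = 40/153 = 40/153
sR = 40/153 = 40/153
mL = 0·sL + -1·sR = -40/153
mR = -1·sL + -1/2·sR = -20/51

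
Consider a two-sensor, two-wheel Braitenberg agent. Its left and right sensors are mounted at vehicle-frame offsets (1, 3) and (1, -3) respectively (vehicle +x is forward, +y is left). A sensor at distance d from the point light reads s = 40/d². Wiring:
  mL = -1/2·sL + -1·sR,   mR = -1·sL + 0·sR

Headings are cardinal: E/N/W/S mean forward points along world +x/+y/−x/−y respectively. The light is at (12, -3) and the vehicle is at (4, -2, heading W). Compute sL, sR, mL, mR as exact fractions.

8/17 40/97 -1068/1649 -8/17

left sensor world pos  = (3, -5); dL² = 85
right sensor world pos = (3, 1); dR² = 97
sL = 40/85 = 8/17
sR = 40/97 = 40/97
mL = -1/2·sL + -1·sR = -1068/1649
mR = -1·sL + 0·sR = -8/17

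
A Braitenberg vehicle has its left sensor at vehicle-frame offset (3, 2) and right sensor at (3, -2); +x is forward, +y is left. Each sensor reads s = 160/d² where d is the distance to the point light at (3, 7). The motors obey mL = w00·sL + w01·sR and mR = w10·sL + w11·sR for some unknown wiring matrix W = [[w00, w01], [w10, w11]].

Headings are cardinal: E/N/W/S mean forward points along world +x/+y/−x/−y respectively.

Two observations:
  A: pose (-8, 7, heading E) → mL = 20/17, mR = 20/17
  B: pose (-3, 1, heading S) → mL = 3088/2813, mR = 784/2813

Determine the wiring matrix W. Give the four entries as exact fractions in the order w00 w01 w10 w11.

1 -1/2 -1/2 1

obs A: pose=(-8,7,E) → sL=40/17, sR=40/17, mL=20/17, mR=20/17
obs B: pose=(-3,1,S) → sL=160/97, sR=32/29, mL=3088/2813, mR=784/2813
sensor matrix S = [[40/17, 40/17], [160/97, 32/29]]; det S = -61440/47821
solve [mL_A; mL_B] = S·[w00; w01] and [mR_A; mR_B] = S·[w10; w11]:
  w00 = 1, w01 = -1/2, w10 = -1/2, w11 = 1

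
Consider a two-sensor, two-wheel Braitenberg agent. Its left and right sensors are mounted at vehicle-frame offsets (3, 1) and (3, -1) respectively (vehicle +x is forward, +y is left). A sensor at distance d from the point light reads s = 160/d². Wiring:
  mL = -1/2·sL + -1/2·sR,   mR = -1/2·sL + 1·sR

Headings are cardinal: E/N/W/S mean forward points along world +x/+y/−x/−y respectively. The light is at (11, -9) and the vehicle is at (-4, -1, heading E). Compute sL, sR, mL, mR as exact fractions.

left sensor world pos  = (-1, 0); dL² = 225
right sensor world pos = (-1, -2); dR² = 193
sL = 160/225 = 32/45
sR = 160/193 = 160/193
mL = -1/2·sL + -1/2·sR = -6688/8685
mR = -1/2·sL + 1·sR = 4112/8685

32/45 160/193 -6688/8685 4112/8685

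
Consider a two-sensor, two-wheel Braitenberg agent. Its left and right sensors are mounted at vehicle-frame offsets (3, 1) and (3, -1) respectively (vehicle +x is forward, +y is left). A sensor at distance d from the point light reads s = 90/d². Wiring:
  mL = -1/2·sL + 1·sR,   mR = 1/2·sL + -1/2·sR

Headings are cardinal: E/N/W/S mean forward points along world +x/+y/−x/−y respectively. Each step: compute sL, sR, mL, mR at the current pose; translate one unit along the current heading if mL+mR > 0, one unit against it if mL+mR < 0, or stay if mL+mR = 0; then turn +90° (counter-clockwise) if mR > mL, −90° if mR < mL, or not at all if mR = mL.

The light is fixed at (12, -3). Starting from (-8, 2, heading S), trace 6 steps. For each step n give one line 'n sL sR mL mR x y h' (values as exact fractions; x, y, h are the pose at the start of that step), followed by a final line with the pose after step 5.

n=0: pose=(-8,2,S); sL=18/73, sR=18/89; mL=513/6497, mR=144/6497; mL+mR=9/89 → advance +1; mR−mL=-369/6497 → turn -1·90°
n=1: pose=(-8,1,W); sL=45/269, sR=45/277; mL=11745/149026, mR=180/74513; mL+mR=45/554 → advance +1; mR−mL=-11385/149026 → turn -1·90°
n=2: pose=(-9,1,N); sL=90/533, sR=90/449; mL=27765/239317, mR=-3780/239317; mL+mR=45/449 → advance +1; mR−mL=-31545/239317 → turn -1·90°
n=3: pose=(-9,2,E); sL=1/4, sR=9/34; mL=19/136, mR=-1/136; mL+mR=9/68 → advance +1; mR−mL=-5/34 → turn -1·90°
n=4: pose=(-8,2,S); sL=18/73, sR=18/89; mL=513/6497, mR=144/6497; mL+mR=9/89 → advance +1; mR−mL=-369/6497 → turn -1·90°
n=5: pose=(-8,1,W); sL=45/269, sR=45/277; mL=11745/149026, mR=180/74513; mL+mR=45/554 → advance +1; mR−mL=-11385/149026 → turn -1·90°

0 18/73 18/89 513/6497 144/6497 -8 2 S
1 45/269 45/277 11745/149026 180/74513 -8 1 W
2 90/533 90/449 27765/239317 -3780/239317 -9 1 N
3 1/4 9/34 19/136 -1/136 -9 2 E
4 18/73 18/89 513/6497 144/6497 -8 2 S
5 45/269 45/277 11745/149026 180/74513 -8 1 W
final -9 1 N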